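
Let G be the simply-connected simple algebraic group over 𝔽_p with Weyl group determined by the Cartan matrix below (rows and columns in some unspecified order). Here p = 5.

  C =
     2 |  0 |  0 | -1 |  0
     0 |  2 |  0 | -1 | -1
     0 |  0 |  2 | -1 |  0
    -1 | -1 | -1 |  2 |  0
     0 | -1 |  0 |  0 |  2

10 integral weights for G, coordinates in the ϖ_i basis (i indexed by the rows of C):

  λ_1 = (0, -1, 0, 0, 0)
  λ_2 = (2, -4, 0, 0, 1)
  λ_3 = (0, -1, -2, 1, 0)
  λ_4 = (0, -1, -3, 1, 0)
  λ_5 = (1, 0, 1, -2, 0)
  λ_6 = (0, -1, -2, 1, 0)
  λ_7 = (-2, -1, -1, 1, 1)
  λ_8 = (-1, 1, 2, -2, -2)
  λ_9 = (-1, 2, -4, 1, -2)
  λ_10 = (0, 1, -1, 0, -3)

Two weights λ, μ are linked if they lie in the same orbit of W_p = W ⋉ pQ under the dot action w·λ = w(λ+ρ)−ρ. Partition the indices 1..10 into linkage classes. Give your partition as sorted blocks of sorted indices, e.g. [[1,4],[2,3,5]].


D_5 Cartan matrix, 5 simple roots permuted; ρ=(1,1,1,1,1).

λ_j+ρ reflected into Ā_5 (⟨·,θ^∨⟩≤5); 5-tuples as given:

  [1] (1, 0, 1, 1, 1)
  [2] (1, 0, 1, 1, 1)
  [3] (1, 0, 1, 1, 1)
  [4] (1, 0, 2, 0, 1)
  [5] (1, 0, 1, 1, 1)
  [6] (1, 0, 1, 1, 1)
  [7] (1, 0, 0, 1, 2)
  [8] (1, 0, 2, 0, 1)
  [9] (1, 0, 2, 0, 1)
  [10] (1, 0, 0, 1, 2)

These 10 weights hit 3 W_5-dot-orbits; sizes (5, 3, 2):

[[1, 2, 3, 5, 6], [4, 8, 9], [7, 10]]


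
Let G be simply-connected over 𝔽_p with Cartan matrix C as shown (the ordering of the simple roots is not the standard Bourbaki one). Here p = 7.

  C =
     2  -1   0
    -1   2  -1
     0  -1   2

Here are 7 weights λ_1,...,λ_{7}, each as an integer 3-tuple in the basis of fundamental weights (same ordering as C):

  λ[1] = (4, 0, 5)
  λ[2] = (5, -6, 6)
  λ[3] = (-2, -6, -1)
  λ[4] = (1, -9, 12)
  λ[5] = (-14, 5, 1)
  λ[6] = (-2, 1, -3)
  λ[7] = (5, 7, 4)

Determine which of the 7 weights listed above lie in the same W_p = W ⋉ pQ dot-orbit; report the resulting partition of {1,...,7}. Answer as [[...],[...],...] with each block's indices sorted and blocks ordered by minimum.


Cartan matrix: type A_3 (|W|=24); un-permuting the 3 rows.

Each λ_j+ρ reduced to Ā_7; 3-tuples below use C's row order:

  [1] (0, 1, 1);  [2] (0, 5, 1);  [3] (0, 5, 1);  [4] (0, 1, 1);  [5] (0, 1, 1);  [6] (0, 1, 1);  [7] (0, 5, 1)

Partition of {1..7} into 2 W_7-dot-orbits:

[[1, 4, 5, 6], [2, 3, 7]]


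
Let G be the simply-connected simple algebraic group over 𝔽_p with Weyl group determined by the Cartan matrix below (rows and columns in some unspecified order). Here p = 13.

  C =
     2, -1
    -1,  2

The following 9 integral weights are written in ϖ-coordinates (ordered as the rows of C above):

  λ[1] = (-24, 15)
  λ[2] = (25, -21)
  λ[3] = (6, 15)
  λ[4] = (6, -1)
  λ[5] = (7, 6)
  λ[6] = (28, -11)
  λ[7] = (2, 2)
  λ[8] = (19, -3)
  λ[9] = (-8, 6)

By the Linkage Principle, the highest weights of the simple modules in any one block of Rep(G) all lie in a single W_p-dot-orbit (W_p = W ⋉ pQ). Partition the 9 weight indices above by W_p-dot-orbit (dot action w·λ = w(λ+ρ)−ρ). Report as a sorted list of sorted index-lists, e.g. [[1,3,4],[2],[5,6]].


A_2 Cartan matrix, 2 simple roots permuted; ρ=(1,1).

Ā_13 reps of the 9 weights (A_2, coords as presented):

    [1] (3, 3)
    [2] (7, 0)
    [3] (3, 3)
    [4] (7, 0)
    [5] (6, 5)
    [6] (3, 3)
    [7] (3, 3)
    [8] (6, 5)
    [9] (7, 0)

Partition of {1..9} into 3 W_13-dot-orbits:

[[1, 3, 6, 7], [2, 4, 9], [5, 8]]


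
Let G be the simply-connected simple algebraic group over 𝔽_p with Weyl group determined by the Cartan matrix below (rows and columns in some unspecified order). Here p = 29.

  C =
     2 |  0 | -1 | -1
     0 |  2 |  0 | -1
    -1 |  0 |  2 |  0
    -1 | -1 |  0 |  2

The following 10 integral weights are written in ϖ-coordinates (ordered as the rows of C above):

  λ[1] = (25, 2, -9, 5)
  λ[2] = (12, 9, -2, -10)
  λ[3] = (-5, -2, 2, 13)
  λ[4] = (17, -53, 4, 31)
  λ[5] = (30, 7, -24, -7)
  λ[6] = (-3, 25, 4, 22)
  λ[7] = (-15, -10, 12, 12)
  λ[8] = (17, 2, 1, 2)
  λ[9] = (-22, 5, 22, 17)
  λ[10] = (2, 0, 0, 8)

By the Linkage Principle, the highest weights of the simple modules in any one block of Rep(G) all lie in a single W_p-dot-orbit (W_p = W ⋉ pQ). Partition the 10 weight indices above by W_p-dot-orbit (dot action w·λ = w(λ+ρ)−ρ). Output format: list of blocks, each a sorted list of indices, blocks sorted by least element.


Cartan matrix: type A_4 (|W|=120); un-permuting the 4 rows.

Ā_29 reps of the 10 weights (A_4, coords as presented):

  [1] (18, 3, 2, 3);  [2] (3, 1, 1, 9);  [3] (3, 1, 1, 9);  [4] (18, 3, 2, 3);  [5] (2, 2, 19, 4);  [6] (18, 3, 2, 3);  [7] (3, 1, 1, 9);  [8] (18, 3, 2, 3);  [9] (18, 3, 2, 3);  [10] (3, 1, 1, 9)

Grouping the 10 weights by Ā_29-representative: 3 linkage classes.

[[1, 4, 6, 8, 9], [2, 3, 7, 10], [5]]


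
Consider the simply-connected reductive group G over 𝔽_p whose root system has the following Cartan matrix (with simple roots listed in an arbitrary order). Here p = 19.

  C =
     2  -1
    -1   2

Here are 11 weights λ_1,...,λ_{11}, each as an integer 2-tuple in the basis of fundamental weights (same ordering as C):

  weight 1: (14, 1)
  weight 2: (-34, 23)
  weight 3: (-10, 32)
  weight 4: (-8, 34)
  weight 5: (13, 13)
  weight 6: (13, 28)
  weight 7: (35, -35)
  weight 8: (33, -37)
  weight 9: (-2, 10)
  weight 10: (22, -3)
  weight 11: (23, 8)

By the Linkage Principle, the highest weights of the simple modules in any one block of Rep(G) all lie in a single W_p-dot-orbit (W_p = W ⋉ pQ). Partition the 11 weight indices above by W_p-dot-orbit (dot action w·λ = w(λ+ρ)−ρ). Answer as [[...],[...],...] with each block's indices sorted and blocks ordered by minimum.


Root system A_2: the 2×2 matrix C matches after relabeling.

Folding the 11 weights λ_j+ρ into Ā_19 (reps in the given 2-coord order):

    1: (15, 2)
    2: (5, 5)
    3: (5, 5)
    4: (9, 3)
    5: (5, 5)
    6: (5, 5)
    7: (15, 2)
    8: (15, 2)
    9: (1, 10)
    10: (15, 2)
    11: (5, 5)

The 11 indices split into 4 linkage classes (same alcove rep ⇔ same W_19-dot-orbit):

[[1, 7, 8, 10], [2, 3, 5, 6, 11], [4], [9]]


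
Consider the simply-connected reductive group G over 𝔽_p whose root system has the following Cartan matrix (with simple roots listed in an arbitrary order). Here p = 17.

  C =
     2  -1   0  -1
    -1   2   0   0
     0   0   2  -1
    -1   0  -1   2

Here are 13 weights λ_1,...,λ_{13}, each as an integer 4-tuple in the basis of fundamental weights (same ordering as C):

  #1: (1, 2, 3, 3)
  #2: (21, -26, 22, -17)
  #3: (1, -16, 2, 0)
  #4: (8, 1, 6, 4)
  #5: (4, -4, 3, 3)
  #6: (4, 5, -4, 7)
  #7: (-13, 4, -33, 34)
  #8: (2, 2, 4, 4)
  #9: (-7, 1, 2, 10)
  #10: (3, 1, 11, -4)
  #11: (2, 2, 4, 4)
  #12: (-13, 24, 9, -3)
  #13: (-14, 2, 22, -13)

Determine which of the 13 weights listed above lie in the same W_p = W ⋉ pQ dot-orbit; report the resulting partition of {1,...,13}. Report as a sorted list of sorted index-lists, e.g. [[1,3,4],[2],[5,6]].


Dynkin diagram of C (from the 6 off-diagonal −1 entries): A_4.

Ā_17 reps of the 13 weights (A_4, coords as presented):

  λ_1 → (2, 3, 4, 4) · λ_2 → (5, 4, 1, 5) · λ_3 → (1, 2, 9, 3) · λ_4 → (5, 4, 1, 5) · λ_5 → (2, 3, 4, 4) · λ_6 → (5, 4, 1, 5) · λ_7 → (5, 4, 1, 5) · λ_8 → (3, 3, 5, 5) · λ_9 → (2, 4, 3, 5) · λ_10 → (1, 2, 9, 3) · λ_11 → (3, 3, 5, 5) · λ_12 → (2, 3, 4, 4) · λ_13 → (5, 4, 1, 5)

Grouping the 13 weights by Ā_17-representative: 5 linkage classes.

[[1, 5, 12], [2, 4, 6, 7, 13], [3, 10], [8, 11], [9]]


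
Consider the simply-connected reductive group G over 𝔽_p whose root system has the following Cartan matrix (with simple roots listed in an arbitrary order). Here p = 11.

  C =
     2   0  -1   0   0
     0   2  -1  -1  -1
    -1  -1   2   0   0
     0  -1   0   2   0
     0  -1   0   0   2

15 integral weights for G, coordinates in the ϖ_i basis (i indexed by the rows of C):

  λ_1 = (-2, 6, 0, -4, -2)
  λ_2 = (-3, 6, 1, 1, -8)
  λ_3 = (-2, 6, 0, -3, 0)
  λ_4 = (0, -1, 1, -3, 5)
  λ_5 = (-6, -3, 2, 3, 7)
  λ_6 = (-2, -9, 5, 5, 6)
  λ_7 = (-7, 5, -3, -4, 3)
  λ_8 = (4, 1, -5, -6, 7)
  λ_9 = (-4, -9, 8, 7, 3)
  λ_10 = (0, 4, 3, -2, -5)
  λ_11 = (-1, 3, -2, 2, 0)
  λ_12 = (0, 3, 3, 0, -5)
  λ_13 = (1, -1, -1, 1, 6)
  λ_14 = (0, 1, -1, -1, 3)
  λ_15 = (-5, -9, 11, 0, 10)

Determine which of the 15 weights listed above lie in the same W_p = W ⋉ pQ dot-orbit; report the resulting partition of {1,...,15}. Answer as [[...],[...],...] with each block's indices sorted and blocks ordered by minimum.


Cartan matrix: type D_5 (|W|=1920); un-permuting the 5 rows.

Alcove-folded reps (p=11, 15 weights, presented ϖ-order):

    λ_1 → (1, 3, 0, 3, 1)
    λ_2 → (2, 0, 0, 2, 7)
    λ_3 → (2, 2, 1, 2, 1)
    λ_4 → (1, 2, 0, 0, 4)
    λ_5 → (1, 2, 0, 0, 4)
    λ_6 → (2, 2, 1, 2, 1)
    λ_7 → (2, 2, 1, 2, 1)
    λ_8 → (2, 2, 1, 2, 1)
    λ_9 → (1, 2, 0, 0, 4)
    λ_10 → (1, 0, 1, 1, 4)
    λ_11 → (1, 3, 0, 3, 1)
    λ_12 → (1, 0, 1, 1, 4)
    λ_13 → (2, 0, 0, 2, 7)
    λ_14 → (1, 2, 0, 0, 4)
    λ_15 → (1, 3, 0, 3, 1)

Grouping the 15 weights by Ā_11-representative: 5 linkage classes.

[[1, 11, 15], [2, 13], [3, 6, 7, 8], [4, 5, 9, 14], [10, 12]]


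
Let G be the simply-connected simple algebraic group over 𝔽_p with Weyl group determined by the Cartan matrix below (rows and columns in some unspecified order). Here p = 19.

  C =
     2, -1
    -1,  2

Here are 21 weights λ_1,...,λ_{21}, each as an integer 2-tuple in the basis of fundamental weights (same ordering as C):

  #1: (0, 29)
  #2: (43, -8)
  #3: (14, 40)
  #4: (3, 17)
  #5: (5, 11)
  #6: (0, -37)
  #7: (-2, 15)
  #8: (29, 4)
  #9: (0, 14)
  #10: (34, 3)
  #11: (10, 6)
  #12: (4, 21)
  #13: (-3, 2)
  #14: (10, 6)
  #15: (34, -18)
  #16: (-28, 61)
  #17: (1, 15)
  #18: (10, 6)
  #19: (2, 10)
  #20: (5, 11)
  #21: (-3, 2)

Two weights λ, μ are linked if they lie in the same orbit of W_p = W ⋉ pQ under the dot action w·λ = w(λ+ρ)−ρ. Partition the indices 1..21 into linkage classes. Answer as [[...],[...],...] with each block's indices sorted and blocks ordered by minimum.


Cartan matrix: type A_2 (|W|=6); un-permuting the 2 rows.

Ā_19 reps of the 21 weights (A_2, coords as presented):

  λ_1+ρ ↦ (11, 7)
  λ_2+ρ ↦ (6, 12)
  λ_3+ρ ↦ (1, 15)
  λ_4+ρ ↦ (1, 15)
  λ_5+ρ ↦ (6, 12)
  λ_6+ρ ↦ (2, 16)
  λ_7+ρ ↦ (1, 15)
  λ_8+ρ ↦ (3, 11)
  λ_9+ρ ↦ (1, 15)
  λ_10+ρ ↦ (1, 15)
  λ_11+ρ ↦ (11, 7)
  λ_12+ρ ↦ (3, 11)
  λ_13+ρ ↦ (2, 1)
  λ_14+ρ ↦ (11, 7)
  λ_15+ρ ↦ (2, 1)
  λ_16+ρ ↦ (3, 11)
  λ_17+ρ ↦ (2, 16)
  λ_18+ρ ↦ (11, 7)
  λ_19+ρ ↦ (3, 11)
  λ_20+ρ ↦ (6, 12)
  λ_21+ρ ↦ (2, 1)

Partition of {1..21} into 6 W_19-dot-orbits:

[[1, 11, 14, 18], [2, 5, 20], [3, 4, 7, 9, 10], [6, 17], [8, 12, 16, 19], [13, 15, 21]]


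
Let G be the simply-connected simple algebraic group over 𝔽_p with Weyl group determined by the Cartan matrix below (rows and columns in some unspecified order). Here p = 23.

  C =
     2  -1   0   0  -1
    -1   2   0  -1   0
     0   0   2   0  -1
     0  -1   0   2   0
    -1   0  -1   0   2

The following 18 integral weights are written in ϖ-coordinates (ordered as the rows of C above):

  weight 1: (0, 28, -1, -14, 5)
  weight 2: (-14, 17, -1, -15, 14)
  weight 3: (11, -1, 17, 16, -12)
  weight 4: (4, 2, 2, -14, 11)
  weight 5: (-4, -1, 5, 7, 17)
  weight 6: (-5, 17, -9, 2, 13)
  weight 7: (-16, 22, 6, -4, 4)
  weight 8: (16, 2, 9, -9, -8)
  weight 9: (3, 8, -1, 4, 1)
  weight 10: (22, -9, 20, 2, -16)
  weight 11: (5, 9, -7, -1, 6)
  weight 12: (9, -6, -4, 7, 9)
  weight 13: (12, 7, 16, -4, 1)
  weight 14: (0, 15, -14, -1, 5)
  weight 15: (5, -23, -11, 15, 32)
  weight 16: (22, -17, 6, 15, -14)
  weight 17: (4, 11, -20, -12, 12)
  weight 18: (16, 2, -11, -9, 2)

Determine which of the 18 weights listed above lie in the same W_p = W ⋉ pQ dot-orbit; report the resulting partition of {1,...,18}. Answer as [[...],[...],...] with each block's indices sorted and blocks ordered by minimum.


Cartan matrix: type A_5 (|W|=720); un-permuting the 5 rows.

λ_j+ρ reflected into Ā_23 (⟨·,θ^∨⟩≤23); 5-tuples as given:

  λ_1 → (6, 10, 6, 0, 1);  λ_2 → (4, 9, 0, 5, 2);  λ_3 → (1, 0, 6, 4, 5);  λ_4 → (5, 5, 3, 3, 7);  λ_5 → (0, 2, 0, 1, 15);  λ_6 → (4, 9, 0, 5, 2);  λ_7 → (5, 5, 3, 3, 7);  λ_8 → (5, 5, 3, 3, 7);  λ_9 → (4, 9, 0, 5, 2);  λ_10 → (0, 2, 0, 1, 15);  λ_11 → (6, 10, 6, 0, 1);  λ_12 → (5, 5, 3, 3, 7);  λ_13 → (4, 9, 0, 5, 2);  λ_14 → (6, 10, 6, 0, 1);  λ_15 → (6, 10, 6, 0, 1);  λ_16 → (6, 10, 6, 0, 1);  λ_17 → (1, 0, 6, 4, 5);  λ_18 → (5, 5, 3, 3, 7)

5 distinct reps among the 18 weights ⇒ 5 W_23-linkage classes:

[[1, 11, 14, 15, 16], [2, 6, 9, 13], [3, 17], [4, 7, 8, 12, 18], [5, 10]]


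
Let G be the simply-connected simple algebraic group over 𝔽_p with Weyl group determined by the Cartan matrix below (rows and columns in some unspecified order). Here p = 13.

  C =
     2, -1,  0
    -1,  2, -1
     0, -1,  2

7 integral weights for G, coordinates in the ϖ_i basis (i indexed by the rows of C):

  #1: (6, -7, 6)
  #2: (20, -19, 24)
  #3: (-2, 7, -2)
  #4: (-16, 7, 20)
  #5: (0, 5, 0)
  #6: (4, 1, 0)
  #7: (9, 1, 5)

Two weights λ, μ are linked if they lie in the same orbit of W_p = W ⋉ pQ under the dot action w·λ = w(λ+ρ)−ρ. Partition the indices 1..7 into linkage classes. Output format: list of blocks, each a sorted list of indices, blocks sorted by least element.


Dynkin diagram of C (from the 4 off-diagonal −1 entries): A_3.

Ā_13 reps of the 7 weights (A_3, coords as presented):

  λ_1 → (1, 6, 1);  λ_2 → (5, 2, 1);  λ_3 → (1, 6, 1);  λ_4 → (5, 2, 1);  λ_5 → (1, 6, 1);  λ_6 → (5, 2, 1);  λ_7 → (5, 2, 1)

The 7 indices split into 2 linkage classes (same alcove rep ⇔ same W_13-dot-orbit):

[[1, 3, 5], [2, 4, 6, 7]]


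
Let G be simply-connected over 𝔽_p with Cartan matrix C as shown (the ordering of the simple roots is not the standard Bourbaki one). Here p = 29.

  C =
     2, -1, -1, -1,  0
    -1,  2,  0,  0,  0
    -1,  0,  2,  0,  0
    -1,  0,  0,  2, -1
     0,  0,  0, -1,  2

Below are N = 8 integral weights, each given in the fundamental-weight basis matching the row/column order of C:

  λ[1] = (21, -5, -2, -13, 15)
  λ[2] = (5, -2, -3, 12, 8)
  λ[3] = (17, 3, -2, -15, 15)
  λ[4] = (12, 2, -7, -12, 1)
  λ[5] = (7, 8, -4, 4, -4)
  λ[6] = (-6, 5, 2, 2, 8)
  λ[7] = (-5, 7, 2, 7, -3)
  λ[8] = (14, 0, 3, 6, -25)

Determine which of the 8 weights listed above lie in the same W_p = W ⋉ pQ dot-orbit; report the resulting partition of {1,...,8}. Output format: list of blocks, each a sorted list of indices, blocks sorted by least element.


Type D_5, rank 5, |W|=1920; reorder rows/cols to standard.

Each λ_j+ρ reduced to Ā_29; 5-tuples below use C's row order:

  λ_1+ρ ↦ (3, 4, 1, 2, 2) · λ_2+ρ ↦ (1, 1, 2, 2, 7) · λ_3+ρ ↦ (3, 4, 1, 2, 2) · λ_4+ρ ↦ (1, 1, 2, 2, 7) · λ_5+ρ ↦ (5, 9, 3, 2, 3) · λ_6+ρ ↦ (1, 1, 2, 2, 7) · λ_7+ρ ↦ (3, 4, 1, 2, 2) · λ_8+ρ ↦ (1, 1, 2, 2, 7)

These 8 weights hit 3 W_29-dot-orbits; sizes (3, 4, 1):

[[1, 3, 7], [2, 4, 6, 8], [5]]


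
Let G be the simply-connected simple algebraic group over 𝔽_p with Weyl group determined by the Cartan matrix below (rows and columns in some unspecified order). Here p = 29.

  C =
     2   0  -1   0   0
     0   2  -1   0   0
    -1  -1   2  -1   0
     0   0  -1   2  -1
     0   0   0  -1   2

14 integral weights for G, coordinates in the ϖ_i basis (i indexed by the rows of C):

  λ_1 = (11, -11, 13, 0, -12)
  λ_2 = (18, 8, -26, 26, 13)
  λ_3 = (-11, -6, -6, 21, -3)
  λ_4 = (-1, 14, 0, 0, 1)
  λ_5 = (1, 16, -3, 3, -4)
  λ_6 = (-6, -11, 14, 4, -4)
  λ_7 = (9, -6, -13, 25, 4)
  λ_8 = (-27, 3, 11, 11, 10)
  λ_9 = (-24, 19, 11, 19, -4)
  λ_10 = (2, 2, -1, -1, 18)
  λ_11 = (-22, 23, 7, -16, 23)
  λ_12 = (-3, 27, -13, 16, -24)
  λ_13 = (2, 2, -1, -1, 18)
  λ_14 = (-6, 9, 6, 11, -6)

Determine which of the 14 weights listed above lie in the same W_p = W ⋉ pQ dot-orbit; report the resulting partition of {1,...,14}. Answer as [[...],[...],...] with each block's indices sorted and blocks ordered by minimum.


Type D_5, rank 5, |W|=1920; reorder rows/cols to standard.

Alcove-folded reps (p=29, 14 weights, presented ϖ-order):

  [1] (6, 4, 6, 2, 1) · [2] (6, 4, 6, 2, 1) · [3] (5, 10, 0, 2, 3) · [4] (0, 15, 1, 1, 2) · [5] (0, 15, 1, 1, 2) · [6] (5, 10, 0, 2, 3) · [7] (5, 10, 0, 2, 3) · [8] (6, 4, 6, 2, 1) · [9] (0, 3, 0, 6, 11) · [10] (3, 3, 0, 0, 19) · [11] (7, 4, 1, 3, 1) · [12] (6, 4, 6, 2, 1) · [13] (3, 3, 0, 0, 19) · [14] (5, 10, 0, 2, 3)

The 14 indices split into 6 linkage classes (same alcove rep ⇔ same W_29-dot-orbit):

[[1, 2, 8, 12], [3, 6, 7, 14], [4, 5], [9], [10, 13], [11]]


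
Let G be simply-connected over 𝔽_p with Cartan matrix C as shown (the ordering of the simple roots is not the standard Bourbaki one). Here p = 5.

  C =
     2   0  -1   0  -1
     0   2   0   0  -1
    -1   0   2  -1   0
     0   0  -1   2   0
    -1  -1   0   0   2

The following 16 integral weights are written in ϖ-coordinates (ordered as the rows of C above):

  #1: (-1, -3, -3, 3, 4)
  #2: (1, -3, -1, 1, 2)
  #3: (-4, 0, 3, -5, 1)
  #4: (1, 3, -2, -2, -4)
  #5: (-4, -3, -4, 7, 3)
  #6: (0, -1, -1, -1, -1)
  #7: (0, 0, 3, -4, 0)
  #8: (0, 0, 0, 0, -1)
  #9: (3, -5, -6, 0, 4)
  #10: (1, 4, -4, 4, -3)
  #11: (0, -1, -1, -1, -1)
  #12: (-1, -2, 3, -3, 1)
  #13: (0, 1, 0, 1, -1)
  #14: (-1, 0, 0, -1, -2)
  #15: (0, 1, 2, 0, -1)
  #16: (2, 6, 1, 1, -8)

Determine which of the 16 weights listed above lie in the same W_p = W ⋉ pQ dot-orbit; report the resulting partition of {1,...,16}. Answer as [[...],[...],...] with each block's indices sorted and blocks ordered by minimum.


Cartan matrix: type A_5 (|W|=720); un-permuting the 5 rows.

Each λ_j+ρ reduced to Ā_5; 5-tuples below use C's row order:

  λ_1 → (2, 0, 0, 0, 1);  λ_2 → (2, 0, 0, 0, 1);  λ_3 → (1, 0, 2, 1, 0);  λ_4 → (1, 1, 1, 1, 0);  λ_5 → (1, 1, 1, 1, 0);  λ_6 → (1, 0, 0, 0, 0);  λ_7 → (1, 1, 1, 1, 0);  λ_8 → (1, 1, 1, 1, 0);  λ_9 → (1, 0, 0, 0, 0);  λ_10 → (2, 0, 0, 0, 1);  λ_11 → (1, 0, 0, 0, 0);  λ_12 → (0, 0, 2, 1, 1);  λ_13 → (1, 1, 1, 1, 0);  λ_14 → (1, 0, 0, 0, 0);  λ_15 → (1, 0, 2, 1, 0);  λ_16 → (2, 0, 0, 0, 1)

The 16 indices split into 5 linkage classes (same alcove rep ⇔ same W_5-dot-orbit):

[[1, 2, 10, 16], [3, 15], [4, 5, 7, 8, 13], [6, 9, 11, 14], [12]]


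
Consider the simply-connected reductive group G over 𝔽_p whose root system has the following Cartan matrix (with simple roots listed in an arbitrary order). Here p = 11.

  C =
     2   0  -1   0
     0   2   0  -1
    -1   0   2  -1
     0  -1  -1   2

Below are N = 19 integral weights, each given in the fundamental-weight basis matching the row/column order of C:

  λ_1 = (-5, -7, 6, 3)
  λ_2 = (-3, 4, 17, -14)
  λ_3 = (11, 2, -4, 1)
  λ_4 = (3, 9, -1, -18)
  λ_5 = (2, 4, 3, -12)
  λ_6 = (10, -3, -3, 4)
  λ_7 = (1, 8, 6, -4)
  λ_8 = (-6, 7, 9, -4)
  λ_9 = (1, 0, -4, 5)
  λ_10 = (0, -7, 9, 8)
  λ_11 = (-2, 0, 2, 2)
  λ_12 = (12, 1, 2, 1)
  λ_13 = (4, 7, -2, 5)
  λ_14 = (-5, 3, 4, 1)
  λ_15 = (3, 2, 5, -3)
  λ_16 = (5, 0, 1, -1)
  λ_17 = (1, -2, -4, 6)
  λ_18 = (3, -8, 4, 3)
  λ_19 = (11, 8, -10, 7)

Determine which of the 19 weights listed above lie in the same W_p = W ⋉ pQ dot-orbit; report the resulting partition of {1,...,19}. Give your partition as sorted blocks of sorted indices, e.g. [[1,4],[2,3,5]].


A_4 Cartan matrix, 4 simple roots permuted; ρ=(1,1,1,1).

Alcove-folded reps (p=11, 19 weights, presented ϖ-order):

    λ_1 → (4, 4, 1, 2)
    λ_2 → (3, 1, 2, 3)
    λ_3 → (6, 1, 2, 0)
    λ_4 → (4, 4, 1, 2)
    λ_5 → (4, 4, 1, 2)
    λ_6 → (6, 1, 2, 0)
    λ_7 → (2, 2, 2, 3)
    λ_8 → (1, 1, 2, 3)
    λ_9 → (1, 1, 2, 3)
    λ_10 → (6, 1, 2, 0)
    λ_11 → (1, 1, 2, 3)
    λ_12 → (2, 2, 2, 3)
    λ_13 → (1, 1, 2, 3)
    λ_14 → (4, 4, 1, 2)
    λ_15 → (4, 1, 4, 2)
    λ_16 → (6, 1, 2, 0)
    λ_17 → (1, 1, 2, 3)
    λ_18 → (2, 2, 2, 3)
    λ_19 → (6, 1, 2, 0)

6 distinct reps among the 19 weights ⇒ 6 W_11-linkage classes:

[[1, 4, 5, 14], [2], [3, 6, 10, 16, 19], [7, 12, 18], [8, 9, 11, 13, 17], [15]]


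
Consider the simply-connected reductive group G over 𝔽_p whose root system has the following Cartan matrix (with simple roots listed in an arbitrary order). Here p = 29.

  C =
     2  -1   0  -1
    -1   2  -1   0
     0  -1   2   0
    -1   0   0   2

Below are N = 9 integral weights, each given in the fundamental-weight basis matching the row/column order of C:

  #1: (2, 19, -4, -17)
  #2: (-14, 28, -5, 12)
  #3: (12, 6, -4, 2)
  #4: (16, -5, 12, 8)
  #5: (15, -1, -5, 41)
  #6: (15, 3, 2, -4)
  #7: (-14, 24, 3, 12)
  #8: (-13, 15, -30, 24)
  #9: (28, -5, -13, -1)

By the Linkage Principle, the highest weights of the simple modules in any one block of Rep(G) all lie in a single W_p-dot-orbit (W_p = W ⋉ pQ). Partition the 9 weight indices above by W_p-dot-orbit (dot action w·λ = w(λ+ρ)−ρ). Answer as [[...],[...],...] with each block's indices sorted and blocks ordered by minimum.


A_4 Cartan matrix, 4 simple roots permuted; ρ=(1,1,1,1).

Alcove-folded reps (p=29, 9 weights, presented ϖ-order):

  1: (13, 4, 3, 3) · 2: (13, 12, 4, 0) · 3: (13, 4, 3, 3) · 4: (13, 4, 3, 3) · 5: (13, 12, 4, 0) · 6: (13, 4, 3, 3) · 7: (13, 12, 4, 0) · 8: (13, 12, 4, 0) · 9: (13, 12, 4, 0)

The 9 indices split into 2 linkage classes (same alcove rep ⇔ same W_29-dot-orbit):

[[1, 3, 4, 6], [2, 5, 7, 8, 9]]


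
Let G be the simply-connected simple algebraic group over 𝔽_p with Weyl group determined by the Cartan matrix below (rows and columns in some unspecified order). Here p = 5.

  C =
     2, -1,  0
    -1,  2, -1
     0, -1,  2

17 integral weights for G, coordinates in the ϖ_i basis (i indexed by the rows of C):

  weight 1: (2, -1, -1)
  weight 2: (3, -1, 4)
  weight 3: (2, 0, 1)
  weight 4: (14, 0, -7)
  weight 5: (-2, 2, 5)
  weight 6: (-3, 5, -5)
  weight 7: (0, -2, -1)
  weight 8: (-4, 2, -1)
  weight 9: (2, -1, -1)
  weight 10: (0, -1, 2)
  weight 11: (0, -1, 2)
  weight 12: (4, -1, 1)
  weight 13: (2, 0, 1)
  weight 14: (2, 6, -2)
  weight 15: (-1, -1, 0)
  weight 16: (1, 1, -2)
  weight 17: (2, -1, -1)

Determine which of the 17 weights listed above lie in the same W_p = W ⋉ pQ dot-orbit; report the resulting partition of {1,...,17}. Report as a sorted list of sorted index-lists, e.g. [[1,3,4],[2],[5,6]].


Type A_3, rank 3, |W|=24; reorder rows/cols to standard.

W_5-reps of the 17 weights in Ā_5 (same 3-coord order as C):

  [1] (3, 0, 0) · [2] (0, 0, 1) · [3] (2, 1, 1) · [4] (0, 0, 1) · [5] (2, 1, 1) · [6] (1, 0, 3) · [7] (0, 0, 1) · [8] (3, 0, 0) · [9] (3, 0, 0) · [10] (1, 0, 3) · [11] (1, 0, 3) · [12] (3, 0, 0) · [13] (2, 1, 1) · [14] (1, 0, 3) · [15] (0, 0, 1) · [16] (2, 1, 1) · [17] (3, 0, 0)

These 17 weights hit 4 W_5-dot-orbits; sizes (5, 4, 4, 4):

[[1, 8, 9, 12, 17], [2, 4, 7, 15], [3, 5, 13, 16], [6, 10, 11, 14]]


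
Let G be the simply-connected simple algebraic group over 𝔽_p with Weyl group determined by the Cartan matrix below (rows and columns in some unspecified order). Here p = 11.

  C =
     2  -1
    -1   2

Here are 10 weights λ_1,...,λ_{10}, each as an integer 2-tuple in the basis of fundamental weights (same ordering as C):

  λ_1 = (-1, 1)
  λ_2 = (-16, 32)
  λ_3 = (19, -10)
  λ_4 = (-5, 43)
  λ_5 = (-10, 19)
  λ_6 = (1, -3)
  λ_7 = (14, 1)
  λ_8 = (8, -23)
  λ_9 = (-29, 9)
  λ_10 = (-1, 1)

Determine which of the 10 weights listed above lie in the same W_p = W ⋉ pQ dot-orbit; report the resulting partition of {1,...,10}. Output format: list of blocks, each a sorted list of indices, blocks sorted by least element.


Cartan matrix: type A_2 (|W|=6); un-permuting the 2 rows.

Alcove-folded reps (p=11, 10 weights, presented ϖ-order):

    1: (0, 2)
    2: (4, 7)
    3: (2, 0)
    4: (4, 7)
    5: (0, 2)
    6: (0, 2)
    7: (5, 4)
    8: (0, 2)
    9: (1, 6)
    10: (0, 2)

Linkage partition of the 10 weights (5 classes, p=11):

[[1, 5, 6, 8, 10], [2, 4], [3], [7], [9]]


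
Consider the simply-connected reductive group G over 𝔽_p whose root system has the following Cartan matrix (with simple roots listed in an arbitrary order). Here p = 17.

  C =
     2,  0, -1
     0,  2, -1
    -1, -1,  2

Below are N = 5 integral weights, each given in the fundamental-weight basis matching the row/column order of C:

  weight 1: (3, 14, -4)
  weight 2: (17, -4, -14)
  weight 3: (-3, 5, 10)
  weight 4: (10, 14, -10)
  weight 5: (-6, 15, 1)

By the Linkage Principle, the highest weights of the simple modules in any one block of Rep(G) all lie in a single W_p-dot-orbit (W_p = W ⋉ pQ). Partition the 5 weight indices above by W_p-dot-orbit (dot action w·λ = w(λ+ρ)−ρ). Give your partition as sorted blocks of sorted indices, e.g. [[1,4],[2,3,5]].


Cartan matrix: type A_3 (|W|=24); un-permuting the 3 rows.

Folding the 5 weights λ_j+ρ into Ā_17 (reps in the given 3-coord order):

  λ_1+ρ ↦ (1, 12, 3)
  λ_2+ρ ↦ (1, 12, 3)
  λ_3+ρ ↦ (2, 6, 9)
  λ_4+ρ ↦ (2, 6, 9)
  λ_5+ρ ↦ (1, 12, 3)

2 distinct reps among the 5 weights ⇒ 2 W_17-linkage classes:

[[1, 2, 5], [3, 4]]


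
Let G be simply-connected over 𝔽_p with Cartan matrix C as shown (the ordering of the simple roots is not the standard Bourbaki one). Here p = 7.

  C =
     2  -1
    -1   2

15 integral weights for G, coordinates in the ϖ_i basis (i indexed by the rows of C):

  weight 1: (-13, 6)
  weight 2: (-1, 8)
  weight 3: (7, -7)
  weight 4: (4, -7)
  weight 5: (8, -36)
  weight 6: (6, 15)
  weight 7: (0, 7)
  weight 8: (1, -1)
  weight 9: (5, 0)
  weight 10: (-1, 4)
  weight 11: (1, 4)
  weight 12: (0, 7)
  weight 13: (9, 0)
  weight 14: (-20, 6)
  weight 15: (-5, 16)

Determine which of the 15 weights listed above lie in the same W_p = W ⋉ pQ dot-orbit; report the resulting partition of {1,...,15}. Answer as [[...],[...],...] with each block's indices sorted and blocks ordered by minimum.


A_2 Cartan matrix, 2 simple roots permuted; ρ=(1,1).

Folding the 15 weights λ_j+ρ into Ā_7 (reps in the given 2-coord order):

  1: (2, 0) · 2: (2, 5) · 3: (1, 5) · 4: (1, 5) · 5: (2, 0) · 6: (2, 5) · 7: (1, 5) · 8: (2, 0) · 9: (6, 1) · 10: (0, 5) · 11: (2, 5) · 12: (1, 5) · 13: (3, 3) · 14: (0, 5) · 15: (3, 3)

6 distinct reps among the 15 weights ⇒ 6 W_7-linkage classes:

[[1, 5, 8], [2, 6, 11], [3, 4, 7, 12], [9], [10, 14], [13, 15]]


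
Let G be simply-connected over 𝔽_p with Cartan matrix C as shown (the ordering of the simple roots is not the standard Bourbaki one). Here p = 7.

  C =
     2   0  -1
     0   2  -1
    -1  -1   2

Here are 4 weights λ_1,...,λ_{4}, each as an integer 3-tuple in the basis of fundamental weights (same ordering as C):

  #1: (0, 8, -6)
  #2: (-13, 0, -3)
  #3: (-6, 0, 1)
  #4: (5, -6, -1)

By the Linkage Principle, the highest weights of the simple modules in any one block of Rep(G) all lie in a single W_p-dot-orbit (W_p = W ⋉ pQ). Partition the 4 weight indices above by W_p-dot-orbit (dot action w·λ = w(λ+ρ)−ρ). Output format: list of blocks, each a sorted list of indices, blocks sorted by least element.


A_3 Cartan matrix, 3 simple roots permuted; ρ=(1,1,1).

Folding the 4 weights λ_j+ρ into Ā_7 (reps in the given 3-coord order):

  [1] (2, 2, 1) · [2] (1, 0, 5) · [3] (2, 2, 1) · [4] (1, 0, 5)

2 distinct reps among the 4 weights ⇒ 2 W_7-linkage classes:

[[1, 3], [2, 4]]


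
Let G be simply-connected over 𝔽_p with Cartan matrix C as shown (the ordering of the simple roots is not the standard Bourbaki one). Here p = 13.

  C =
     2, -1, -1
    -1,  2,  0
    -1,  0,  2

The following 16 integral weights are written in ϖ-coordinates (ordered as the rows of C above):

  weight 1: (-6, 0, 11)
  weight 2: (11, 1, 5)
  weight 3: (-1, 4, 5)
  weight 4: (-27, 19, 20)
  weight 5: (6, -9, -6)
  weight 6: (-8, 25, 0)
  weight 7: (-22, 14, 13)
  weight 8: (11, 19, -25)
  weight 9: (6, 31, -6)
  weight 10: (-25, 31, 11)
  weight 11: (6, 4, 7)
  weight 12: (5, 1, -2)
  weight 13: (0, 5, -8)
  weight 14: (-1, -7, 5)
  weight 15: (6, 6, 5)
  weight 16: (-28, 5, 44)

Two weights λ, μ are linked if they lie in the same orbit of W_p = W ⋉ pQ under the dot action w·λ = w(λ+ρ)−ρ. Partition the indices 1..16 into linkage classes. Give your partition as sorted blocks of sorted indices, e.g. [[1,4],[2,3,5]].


C ↔ A_3 under row/col permutation; |W(A_3)| = 24.

Each λ_j+ρ reduced to Ā_13; 3-tuples below use C's row order:

  λ_1+ρ ↦ (1, 4, 7) · λ_2+ρ ↦ (6, 5, 1) · λ_3+ρ ↦ (0, 5, 6) · λ_4+ρ ↦ (0, 5, 6) · λ_5+ρ ↦ (5, 2, 1) · λ_6+ρ ↦ (6, 0, 1) · λ_7+ρ ↦ (5, 2, 1) · λ_8+ρ ↦ (6, 5, 1) · λ_9+ρ ↦ (0, 5, 6) · λ_10+ρ ↦ (6, 5, 1) · λ_11+ρ ↦ (5, 2, 1) · λ_12+ρ ↦ (5, 2, 1) · λ_13+ρ ↦ (6, 0, 1) · λ_14+ρ ↦ (6, 0, 0) · λ_15+ρ ↦ (6, 0, 1) · λ_16+ρ ↦ (5, 2, 1)

Partition of {1..16} into 6 W_13-dot-orbits:

[[1], [2, 8, 10], [3, 4, 9], [5, 7, 11, 12, 16], [6, 13, 15], [14]]


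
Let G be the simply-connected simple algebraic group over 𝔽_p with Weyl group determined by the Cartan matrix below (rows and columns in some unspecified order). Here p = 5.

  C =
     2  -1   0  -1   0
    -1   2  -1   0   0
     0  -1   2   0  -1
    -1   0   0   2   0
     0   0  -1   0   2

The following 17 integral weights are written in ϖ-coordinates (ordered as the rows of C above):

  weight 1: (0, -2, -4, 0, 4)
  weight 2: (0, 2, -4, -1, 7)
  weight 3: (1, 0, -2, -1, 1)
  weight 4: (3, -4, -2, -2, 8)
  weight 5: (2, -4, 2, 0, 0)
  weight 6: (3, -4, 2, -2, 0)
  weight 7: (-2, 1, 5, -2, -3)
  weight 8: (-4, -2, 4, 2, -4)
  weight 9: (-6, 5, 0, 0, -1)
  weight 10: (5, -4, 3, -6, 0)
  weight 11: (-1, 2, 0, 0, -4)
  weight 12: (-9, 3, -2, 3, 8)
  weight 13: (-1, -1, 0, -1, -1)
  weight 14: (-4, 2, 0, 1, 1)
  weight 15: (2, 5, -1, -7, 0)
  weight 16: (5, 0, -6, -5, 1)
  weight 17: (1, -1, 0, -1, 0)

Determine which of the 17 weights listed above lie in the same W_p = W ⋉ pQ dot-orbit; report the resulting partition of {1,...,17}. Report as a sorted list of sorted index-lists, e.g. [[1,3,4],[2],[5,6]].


A_5 Cartan matrix, 5 simple roots permuted; ρ=(1,1,1,1,1).

Folding the 17 weights λ_j+ρ into Ā_5 (reps in the given 5-coord order):

  1: (1, 0, 1, 2, 1)
  2: (0, 3, 0, 1, 1)
  3: (2, 0, 1, 0, 1)
  4: (0, 3, 0, 1, 1)
  5: (0, 3, 0, 1, 1)
  6: (0, 3, 0, 1, 1)
  7: (0, 1, 2, 1, 1)
  8: (0, 1, 2, 1, 1)
  9: (1, 0, 1, 2, 1)
  10: (2, 0, 1, 0, 1)
  11: (0, 1, 2, 1, 1)
  12: (0, 1, 2, 1, 1)
  13: (0, 0, 1, 0, 0)
  14: (2, 0, 1, 0, 1)
  15: (0, 1, 2, 1, 1)
  16: (2, 0, 1, 0, 1)
  17: (2, 0, 1, 0, 1)

Partition of {1..17} into 5 W_5-dot-orbits:

[[1, 9], [2, 4, 5, 6], [3, 10, 14, 16, 17], [7, 8, 11, 12, 15], [13]]


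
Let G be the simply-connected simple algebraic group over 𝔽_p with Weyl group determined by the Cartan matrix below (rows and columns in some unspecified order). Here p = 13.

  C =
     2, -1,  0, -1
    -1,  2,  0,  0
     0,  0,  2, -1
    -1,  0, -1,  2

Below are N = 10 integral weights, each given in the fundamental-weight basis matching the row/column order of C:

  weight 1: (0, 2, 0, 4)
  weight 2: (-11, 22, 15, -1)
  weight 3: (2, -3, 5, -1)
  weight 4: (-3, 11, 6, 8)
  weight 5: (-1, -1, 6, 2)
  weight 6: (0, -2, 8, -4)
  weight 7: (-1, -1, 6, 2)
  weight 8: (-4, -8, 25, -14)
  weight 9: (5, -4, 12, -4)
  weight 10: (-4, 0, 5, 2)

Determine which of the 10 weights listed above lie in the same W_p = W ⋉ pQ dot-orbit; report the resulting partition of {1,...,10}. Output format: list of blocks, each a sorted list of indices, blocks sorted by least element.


Root system A_4: the 4×4 matrix C matches after relabeling.

Each λ_j+ρ reduced to Ā_13; 4-tuples below use C's row order:

  1: (1, 3, 1, 5) · 2: (0, 0, 7, 3) · 3: (1, 2, 6, 0) · 4: (1, 2, 6, 0) · 5: (0, 0, 7, 3) · 6: (1, 2, 6, 0) · 7: (0, 0, 7, 3) · 8: (0, 0, 7, 3) · 9: (0, 0, 7, 3) · 10: (1, 2, 6, 0)

Partition of {1..10} into 3 W_13-dot-orbits:

[[1], [2, 5, 7, 8, 9], [3, 4, 6, 10]]


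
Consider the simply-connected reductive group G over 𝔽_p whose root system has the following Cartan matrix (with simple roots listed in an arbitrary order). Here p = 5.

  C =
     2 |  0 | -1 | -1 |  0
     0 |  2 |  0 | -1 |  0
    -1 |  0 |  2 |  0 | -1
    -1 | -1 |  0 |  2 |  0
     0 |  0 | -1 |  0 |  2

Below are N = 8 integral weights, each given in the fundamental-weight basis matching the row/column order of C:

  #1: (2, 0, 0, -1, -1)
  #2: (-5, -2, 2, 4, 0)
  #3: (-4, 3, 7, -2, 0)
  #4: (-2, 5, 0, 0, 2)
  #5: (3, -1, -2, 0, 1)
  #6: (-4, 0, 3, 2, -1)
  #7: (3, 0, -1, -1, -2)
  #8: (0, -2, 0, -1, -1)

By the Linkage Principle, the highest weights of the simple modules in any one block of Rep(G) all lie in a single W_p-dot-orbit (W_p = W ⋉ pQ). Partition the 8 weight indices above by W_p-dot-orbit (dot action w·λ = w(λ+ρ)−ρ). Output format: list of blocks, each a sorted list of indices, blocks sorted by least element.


Type A_5, rank 5, |W|=720; reorder rows/cols to standard.

W_5-reps of the 8 weights in Ā_5 (same 5-coord order as C):

  λ_1 → (3, 1, 1, 0, 0);  λ_2 → (3, 1, 1, 0, 0);  λ_3 → (0, 0, 1, 1, 0);  λ_4 → (0, 0, 1, 1, 0);  λ_5 → (3, 1, 1, 0, 0);  λ_6 → (3, 1, 1, 0, 0);  λ_7 → (3, 1, 1, 0, 0);  λ_8 → (0, 0, 1, 1, 0)

2 distinct reps among the 8 weights ⇒ 2 W_5-linkage classes:

[[1, 2, 5, 6, 7], [3, 4, 8]]


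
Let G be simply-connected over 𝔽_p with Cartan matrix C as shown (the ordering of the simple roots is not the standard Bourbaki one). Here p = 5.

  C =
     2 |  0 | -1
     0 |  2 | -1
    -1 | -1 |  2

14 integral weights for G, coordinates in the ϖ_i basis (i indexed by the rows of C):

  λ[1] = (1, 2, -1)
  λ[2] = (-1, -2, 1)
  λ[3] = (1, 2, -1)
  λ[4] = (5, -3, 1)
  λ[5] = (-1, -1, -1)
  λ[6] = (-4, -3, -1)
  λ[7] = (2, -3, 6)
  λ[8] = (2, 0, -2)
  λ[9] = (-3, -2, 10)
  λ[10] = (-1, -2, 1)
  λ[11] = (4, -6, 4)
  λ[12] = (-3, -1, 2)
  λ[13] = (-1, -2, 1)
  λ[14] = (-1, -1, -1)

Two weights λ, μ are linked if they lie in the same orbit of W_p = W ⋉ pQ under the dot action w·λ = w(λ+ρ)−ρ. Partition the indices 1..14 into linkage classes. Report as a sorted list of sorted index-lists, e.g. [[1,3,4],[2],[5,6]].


A_3 Cartan matrix, 3 simple roots permuted; ρ=(1,1,1).

W_5-reps of the 14 weights in Ā_5 (same 3-coord order as C):

    [1] (2, 3, 0)
    [2] (0, 1, 1)
    [3] (2, 3, 0)
    [4] (2, 0, 1)
    [5] (0, 0, 0)
    [6] (2, 3, 0)
    [7] (2, 3, 0)
    [8] (2, 0, 1)
    [9] (0, 1, 1)
    [10] (0, 1, 1)
    [11] (0, 0, 0)
    [12] (2, 0, 1)
    [13] (0, 1, 1)
    [14] (0, 0, 0)

These 14 weights hit 4 W_5-dot-orbits; sizes (4, 4, 3, 3):

[[1, 3, 6, 7], [2, 9, 10, 13], [4, 8, 12], [5, 11, 14]]


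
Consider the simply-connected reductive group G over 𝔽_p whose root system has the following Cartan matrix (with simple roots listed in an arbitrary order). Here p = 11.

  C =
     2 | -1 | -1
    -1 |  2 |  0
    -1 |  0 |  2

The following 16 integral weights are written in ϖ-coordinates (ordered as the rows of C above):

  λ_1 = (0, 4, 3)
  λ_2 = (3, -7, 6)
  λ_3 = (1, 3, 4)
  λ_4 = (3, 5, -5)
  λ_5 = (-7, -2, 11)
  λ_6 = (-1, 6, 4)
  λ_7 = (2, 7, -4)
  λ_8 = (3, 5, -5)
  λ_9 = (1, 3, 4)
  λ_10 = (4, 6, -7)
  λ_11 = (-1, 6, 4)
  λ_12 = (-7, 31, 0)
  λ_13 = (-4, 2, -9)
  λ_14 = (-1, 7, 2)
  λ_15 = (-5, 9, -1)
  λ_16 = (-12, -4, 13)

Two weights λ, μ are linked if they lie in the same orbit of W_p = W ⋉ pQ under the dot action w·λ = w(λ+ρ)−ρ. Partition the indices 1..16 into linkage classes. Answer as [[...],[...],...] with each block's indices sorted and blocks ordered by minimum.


Type A_3, rank 3, |W|=24; reorder rows/cols to standard.

Folding the 16 weights λ_j+ρ into Ā_11 (reps in the given 3-coord order):

  1: (1, 5, 4);  2: (2, 4, 5);  3: (2, 4, 5);  4: (0, 6, 4);  5: (1, 5, 4);  6: (0, 6, 4);  7: (0, 8, 3);  8: (0, 6, 4);  9: (2, 4, 5);  10: (1, 5, 4);  11: (0, 6, 4);  12: (1, 5, 4);  13: (0, 8, 3);  14: (0, 8, 3);  15: (0, 6, 4);  16: (0, 8, 3)

Grouping the 16 weights by Ā_11-representative: 4 linkage classes.

[[1, 5, 10, 12], [2, 3, 9], [4, 6, 8, 11, 15], [7, 13, 14, 16]]


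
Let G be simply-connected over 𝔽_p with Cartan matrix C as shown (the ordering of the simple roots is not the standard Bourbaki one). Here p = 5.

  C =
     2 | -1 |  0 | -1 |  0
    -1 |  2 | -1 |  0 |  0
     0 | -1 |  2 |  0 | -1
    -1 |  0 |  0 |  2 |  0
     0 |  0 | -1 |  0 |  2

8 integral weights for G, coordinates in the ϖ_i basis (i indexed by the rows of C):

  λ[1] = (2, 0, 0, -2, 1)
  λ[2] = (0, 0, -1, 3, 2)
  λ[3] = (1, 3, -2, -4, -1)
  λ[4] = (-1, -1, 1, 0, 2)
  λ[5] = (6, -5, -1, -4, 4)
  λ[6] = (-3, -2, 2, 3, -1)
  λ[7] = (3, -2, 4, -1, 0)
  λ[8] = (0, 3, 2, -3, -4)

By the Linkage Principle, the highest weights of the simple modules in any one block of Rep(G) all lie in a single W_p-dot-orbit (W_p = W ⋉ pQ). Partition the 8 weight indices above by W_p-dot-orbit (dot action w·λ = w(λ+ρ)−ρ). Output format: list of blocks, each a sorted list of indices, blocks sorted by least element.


Cartan matrix: type A_5 (|W|=720); un-permuting the 5 rows.

Each λ_j+ρ reduced to Ā_5; 5-tuples below use C's row order:

  [1] (1, 1, 1, 1, 0);  [2] (1, 0, 1, 0, 0);  [3] (1, 2, 0, 1, 0);  [4] (0, 0, 2, 0, 2);  [5] (0, 0, 2, 0, 2);  [6] (1, 2, 0, 1, 0);  [7] (1, 0, 1, 0, 0);  [8] (1, 2, 0, 1, 0)

Partition of {1..8} into 4 W_5-dot-orbits:

[[1], [2, 7], [3, 6, 8], [4, 5]]


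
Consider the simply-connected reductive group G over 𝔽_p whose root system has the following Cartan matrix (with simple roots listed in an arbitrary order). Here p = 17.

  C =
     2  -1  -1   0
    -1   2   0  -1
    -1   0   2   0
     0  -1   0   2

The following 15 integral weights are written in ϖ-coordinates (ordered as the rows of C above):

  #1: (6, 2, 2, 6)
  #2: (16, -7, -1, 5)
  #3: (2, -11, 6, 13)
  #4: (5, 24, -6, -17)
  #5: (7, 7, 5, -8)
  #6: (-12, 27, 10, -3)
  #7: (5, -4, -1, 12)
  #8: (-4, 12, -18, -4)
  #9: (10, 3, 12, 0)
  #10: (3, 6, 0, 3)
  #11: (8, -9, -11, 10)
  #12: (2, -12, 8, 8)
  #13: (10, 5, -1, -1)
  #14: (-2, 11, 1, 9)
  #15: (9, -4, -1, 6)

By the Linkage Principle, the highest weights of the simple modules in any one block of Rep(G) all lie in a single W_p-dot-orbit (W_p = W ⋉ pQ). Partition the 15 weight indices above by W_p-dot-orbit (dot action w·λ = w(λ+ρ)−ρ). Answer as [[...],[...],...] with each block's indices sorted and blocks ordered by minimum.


Type A_4, rank 4, |W|=120; reorder rows/cols to standard.

W_17-reps of the 15 weights in Ā_17 (same 4-coord order as C):

  [1] (7, 3, 0, 4);  [2] (11, 6, 0, 0);  [3] (7, 3, 0, 4);  [4] (8, 1, 1, 2);  [5] (8, 1, 1, 2);  [6] (0, 6, 2, 0);  [7] (3, 3, 0, 10);  [8] (7, 3, 0, 4);  [9] (4, 7, 1, 4);  [10] (4, 7, 1, 4);  [11] (8, 1, 1, 2);  [12] (8, 1, 1, 2);  [13] (11, 6, 0, 0);  [14] (4, 7, 1, 4);  [15] (7, 3, 0, 4)

The 15 indices split into 6 linkage classes (same alcove rep ⇔ same W_17-dot-orbit):

[[1, 3, 8, 15], [2, 13], [4, 5, 11, 12], [6], [7], [9, 10, 14]]


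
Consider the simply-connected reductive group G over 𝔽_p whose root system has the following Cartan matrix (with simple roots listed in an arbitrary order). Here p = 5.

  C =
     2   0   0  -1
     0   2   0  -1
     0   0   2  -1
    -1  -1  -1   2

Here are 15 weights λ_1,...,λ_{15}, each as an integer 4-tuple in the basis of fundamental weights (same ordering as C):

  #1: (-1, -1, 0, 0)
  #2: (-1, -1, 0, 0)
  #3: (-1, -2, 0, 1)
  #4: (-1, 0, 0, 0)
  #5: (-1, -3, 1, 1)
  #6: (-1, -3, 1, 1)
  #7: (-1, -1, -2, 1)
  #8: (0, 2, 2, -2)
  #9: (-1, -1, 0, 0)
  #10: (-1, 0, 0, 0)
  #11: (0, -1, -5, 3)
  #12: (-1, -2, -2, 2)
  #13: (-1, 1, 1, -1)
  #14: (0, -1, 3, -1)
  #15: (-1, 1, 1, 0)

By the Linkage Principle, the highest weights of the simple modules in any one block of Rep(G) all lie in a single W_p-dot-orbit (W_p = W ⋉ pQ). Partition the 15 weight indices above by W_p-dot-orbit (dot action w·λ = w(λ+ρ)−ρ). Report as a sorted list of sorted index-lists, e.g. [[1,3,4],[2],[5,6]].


Type D_4, rank 4, |W|=192; reorder rows/cols to standard.

W_5-reps of the 15 weights in Ā_5 (same 4-coord order as C):

  [1] (0, 0, 1, 1)
  [2] (0, 0, 1, 1)
  [3] (0, 1, 1, 1)
  [4] (0, 1, 1, 1)
  [5] (0, 2, 2, 0)
  [6] (0, 2, 2, 0)
  [7] (0, 0, 1, 1)
  [8] (0, 2, 2, 0)
  [9] (0, 0, 1, 1)
  [10] (0, 1, 1, 1)
  [11] (1, 0, 4, 0)
  [12] (0, 1, 1, 1)
  [13] (0, 2, 2, 0)
  [14] (1, 0, 4, 0)
  [15] (0, 2, 2, 0)

Partition of {1..15} into 4 W_5-dot-orbits:

[[1, 2, 7, 9], [3, 4, 10, 12], [5, 6, 8, 13, 15], [11, 14]]
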